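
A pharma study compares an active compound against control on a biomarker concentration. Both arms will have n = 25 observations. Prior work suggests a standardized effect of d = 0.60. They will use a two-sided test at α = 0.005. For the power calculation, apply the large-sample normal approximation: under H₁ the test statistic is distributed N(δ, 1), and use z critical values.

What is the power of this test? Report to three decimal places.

Noncentrality parameter: δ = d·√(n/2) = 0.60 × √(25/2) = 2.1213
Two-sided α = 0.005 → critical value z_{0.0025} = 2.807.
Power = Φ(δ − 2.807) + Φ(−δ − 2.807) = Φ(-0.686) + Φ(-4.928) = 0.2464 + 0.0000 = 0.2464.

Power ≈ 0.246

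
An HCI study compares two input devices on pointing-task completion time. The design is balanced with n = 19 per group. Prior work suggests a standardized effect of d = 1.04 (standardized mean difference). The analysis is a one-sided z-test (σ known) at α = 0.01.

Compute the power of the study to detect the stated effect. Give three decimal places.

Power ≈ 0.810

Noncentrality parameter: δ = d·√(n/2) = 1.04 × √(19/2) = 3.2055
One-sided α = 0.01 → critical value z_{0.01} = 2.326.
Power = Φ(δ − 2.326) = Φ(0.879) = 0.8103.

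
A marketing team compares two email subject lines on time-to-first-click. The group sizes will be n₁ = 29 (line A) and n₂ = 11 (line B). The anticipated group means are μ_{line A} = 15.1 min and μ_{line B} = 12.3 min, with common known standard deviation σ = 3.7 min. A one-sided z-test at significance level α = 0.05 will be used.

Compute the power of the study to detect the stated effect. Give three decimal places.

Standardized effect: d = |μ_{line A} − μ_{line B}| / σ = |15.1 − 12.3| / 3.7 = 0.7568
Noncentrality parameter: δ = d / √(1/n₁ + 1/n₂) = 0.7568 / √(1/29 + 1/11) = 2.1371
Critical value for a one-sided test at α = 0.05: z_α = 1.645.
Power = P(Z > 1.645 − δ) = Φ(0.492) = 0.6887.

Power ≈ 0.689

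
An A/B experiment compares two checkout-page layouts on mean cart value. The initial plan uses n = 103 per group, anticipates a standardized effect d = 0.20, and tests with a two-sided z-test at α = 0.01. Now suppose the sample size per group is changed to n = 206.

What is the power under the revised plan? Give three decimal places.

With n = 206 per group: δ = d·√(n/2) = 0.20 × √(206/2) = 2.0298. Critical value z_{0.005} = 2.576.
Revised power = Φ(δ − 2.576) + Φ(−δ − 2.576) = Φ(-0.546) + Φ(-4.606) = 0.2925 + 0.0000 = 0.2925.

Power ≈ 0.293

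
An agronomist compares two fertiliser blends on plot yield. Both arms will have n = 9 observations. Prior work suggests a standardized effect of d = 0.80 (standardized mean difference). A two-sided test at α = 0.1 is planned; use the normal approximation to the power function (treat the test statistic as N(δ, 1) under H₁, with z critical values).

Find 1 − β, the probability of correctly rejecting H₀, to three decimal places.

Noncentrality parameter: δ = d·√(n/2) = 0.80 × √(9/2) = 1.6971
Two-sided α = 0.1 → critical value z_{0.05} = 1.645.
Power = Φ(δ − 1.645) + Φ(−δ − 1.645) = Φ(0.052) + Φ(-3.342) = 0.5208 + 0.0004 = 0.5212.

Power ≈ 0.521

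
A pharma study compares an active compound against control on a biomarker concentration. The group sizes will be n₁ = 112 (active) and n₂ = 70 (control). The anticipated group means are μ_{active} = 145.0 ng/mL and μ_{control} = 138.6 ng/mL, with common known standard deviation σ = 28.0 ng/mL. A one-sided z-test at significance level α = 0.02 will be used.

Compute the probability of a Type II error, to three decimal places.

β ≈ 0.710

Standardized effect: d = |μ_{active} − μ_{control}| / σ = |145.0 − 138.6| / 28.0 = 0.2286
Noncentrality parameter: δ = d / √(1/n₁ + 1/n₂) = 0.2286 / √(1/112 + 1/70) = 1.5002
One-sided α = 0.02 → critical value z_{0.02} = 2.054.
Power = P(Z > 2.054 − δ) = Φ(-0.554) = 0.2899.
Type II error: β = 1 − power = 1 − 0.2899 = 0.7101.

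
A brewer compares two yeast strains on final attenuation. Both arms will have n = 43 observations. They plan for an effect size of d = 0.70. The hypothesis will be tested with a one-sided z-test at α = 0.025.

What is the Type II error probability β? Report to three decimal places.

β ≈ 0.099

Noncentrality parameter: δ = d·√(n/2) = 0.70 × √(43/2) = 3.2458
One-sided α = 0.025 → critical value z_{0.025} = 1.960.
Power = Φ(δ − 1.960) = Φ(1.286) = 0.9007.
Type II error: β = 1 − power = 1 − 0.9007 = 0.0993.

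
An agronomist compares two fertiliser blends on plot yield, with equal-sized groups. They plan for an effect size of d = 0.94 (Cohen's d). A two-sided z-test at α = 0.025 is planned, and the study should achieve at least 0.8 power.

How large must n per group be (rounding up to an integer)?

n = 22 per group

Set Φ(δ − 2.241) = 0.8; then δ − 2.241 = Φ⁻¹(0.8) = 0.842, giving δ = 3.083.
(The Φ(−δ − z_{α/2}) term is vanishingly small for δ > 0 and is dropped in the standard sample-size formula.)
δ = d·√(n/2) ⇒ n = 2(δ/d)² = 2 × (3.083 / 0.94)² = 21.51.
Rounding up, n = 22 per group.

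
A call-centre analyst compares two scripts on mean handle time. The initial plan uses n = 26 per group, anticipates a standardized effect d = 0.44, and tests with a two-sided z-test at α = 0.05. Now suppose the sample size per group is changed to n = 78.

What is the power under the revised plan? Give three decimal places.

Power ≈ 0.785

With n = 78 per group: δ = d·√(n/2) = 0.44 × √(78/2) = 2.7478. Critical value z_{0.025} = 1.960.
Revised power = Φ(δ − 1.960) + Φ(−δ − 1.960) = Φ(0.788) + Φ(-4.708) = 0.7846 + 0.0000 = 0.7846.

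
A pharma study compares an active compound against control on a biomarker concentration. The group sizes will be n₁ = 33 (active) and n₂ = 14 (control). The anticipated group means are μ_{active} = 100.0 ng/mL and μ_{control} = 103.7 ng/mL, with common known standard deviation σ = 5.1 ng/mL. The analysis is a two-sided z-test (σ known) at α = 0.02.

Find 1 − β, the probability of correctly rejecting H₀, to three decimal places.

Power ≈ 0.479

Standardized effect: d = |μ_{active} − μ_{control}| / σ = |100.0 − 103.7| / 5.1 = 0.7255
Noncentrality parameter: δ = d / √(1/n₁ + 1/n₂) = 0.7255 / √(1/33 + 1/14) = 2.2746
Two-sided α = 0.02 → critical value z_{0.01} = 2.326.
Power = Φ(δ − 2.326) + Φ(−δ − 2.326) = Φ(-0.052) + Φ(-4.601) = 0.4794 + 0.0000 = 0.4794.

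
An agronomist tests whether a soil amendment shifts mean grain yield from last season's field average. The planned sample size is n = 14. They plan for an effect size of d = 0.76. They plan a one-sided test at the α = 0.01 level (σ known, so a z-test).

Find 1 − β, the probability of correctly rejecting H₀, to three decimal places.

Power ≈ 0.698

Noncentrality parameter: δ = d·√n = 0.76 × √14 = 2.8437
Critical value for a one-sided test at α = 0.01: z_α = 2.326.
Power = Φ(δ − 2.326) = Φ(0.517) = 0.6975.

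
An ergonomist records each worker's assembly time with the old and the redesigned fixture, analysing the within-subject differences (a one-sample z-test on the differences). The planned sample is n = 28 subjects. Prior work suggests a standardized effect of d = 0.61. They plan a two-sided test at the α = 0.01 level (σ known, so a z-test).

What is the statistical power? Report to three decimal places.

Noncentrality parameter: δ = d·√n = 0.61 × √28 = 3.2278
Critical value for a two-sided test at α = 0.01: z_{α/2} = 2.576.
Power = Φ(δ − 2.576) + Φ(−δ − 2.576) = Φ(0.652) + Φ(-5.804) = 0.7428 + 0.0000 = 0.7428.

Power ≈ 0.743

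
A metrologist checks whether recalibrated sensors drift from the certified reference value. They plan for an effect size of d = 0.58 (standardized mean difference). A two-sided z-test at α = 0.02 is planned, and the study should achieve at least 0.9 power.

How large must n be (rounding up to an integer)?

n = 39

Set Φ(δ − 2.326) = 0.9; then δ − 2.326 = Φ⁻¹(0.9) = 1.282, giving δ = 3.608.
(Ignoring the negligible lower-tail rejection probability gives the usual closed-form inversion.)
δ = d·√n ⇒ n = (δ/d)² = (3.608 / 0.58)² = 38.69.
Rounding up, n = 39.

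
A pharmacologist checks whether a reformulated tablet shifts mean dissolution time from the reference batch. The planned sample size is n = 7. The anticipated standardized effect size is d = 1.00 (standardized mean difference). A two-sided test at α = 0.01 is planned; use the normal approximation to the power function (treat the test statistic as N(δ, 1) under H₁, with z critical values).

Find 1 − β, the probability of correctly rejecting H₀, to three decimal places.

Noncentrality parameter: δ = d·√n = 1.00 × √7 = 2.6458
Critical value for a two-sided test at α = 0.01: z_{α/2} = 2.576.
Power = Φ(δ − 2.576) + Φ(−δ − 2.576) = Φ(0.070) + Φ(-5.222) = 0.5279 + 0.0000 = 0.5279.

Power ≈ 0.528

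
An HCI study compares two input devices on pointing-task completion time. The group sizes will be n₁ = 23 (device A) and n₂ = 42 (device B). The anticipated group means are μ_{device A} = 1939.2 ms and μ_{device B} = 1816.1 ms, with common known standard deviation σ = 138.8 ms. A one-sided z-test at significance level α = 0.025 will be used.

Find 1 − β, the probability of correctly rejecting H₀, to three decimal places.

Power ≈ 0.928

Standardized effect: d = |μ_{device A} − μ_{device B}| / σ = |1939.2 − 1816.1| / 138.8 = 0.8869
Noncentrality parameter: δ = d / √(1/n₁ + 1/n₂) = 0.8869 / √(1/23 + 1/42) = 3.4190
One-sided α = 0.025 → critical value z_{0.025} = 1.960.
Power = P(Z > 1.960 − δ) = Φ(1.459) = 0.9277.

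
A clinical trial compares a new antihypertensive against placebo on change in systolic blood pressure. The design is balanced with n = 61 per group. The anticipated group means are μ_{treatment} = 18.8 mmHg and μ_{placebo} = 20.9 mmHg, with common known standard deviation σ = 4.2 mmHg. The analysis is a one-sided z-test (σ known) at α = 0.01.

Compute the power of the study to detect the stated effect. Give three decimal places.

Power ≈ 0.668

Standardized effect: d = |μ_{treatment} − μ_{placebo}| / σ = |18.8 − 20.9| / 4.2 = 0.5000
Noncentrality parameter: λ = d·√(n/2) = 0.5000 × √(61/2) = 2.7613
Critical value for a one-sided test at α = 0.01: z_α = 2.326.
Power = P(Z > 2.326 − λ) = Φ(0.435) = 0.6682.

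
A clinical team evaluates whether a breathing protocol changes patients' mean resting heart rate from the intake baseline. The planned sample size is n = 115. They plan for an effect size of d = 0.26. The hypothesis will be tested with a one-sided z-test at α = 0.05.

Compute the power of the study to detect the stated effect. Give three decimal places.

Power ≈ 0.874

Noncentrality parameter: δ = d·√n = 0.26 × √115 = 2.7882
Critical value for a one-sided test at α = 0.05: z_α = 1.645.
Power = P(Z > 1.645 − δ) = Φ(1.143) = 0.8736.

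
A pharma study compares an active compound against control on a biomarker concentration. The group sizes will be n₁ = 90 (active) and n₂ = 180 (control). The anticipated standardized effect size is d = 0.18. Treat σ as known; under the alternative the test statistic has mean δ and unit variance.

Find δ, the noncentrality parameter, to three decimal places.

δ ≈ 1.394

The noncentrality parameter scales effect size by the design's sample-size factor: δ = d / √(1/n₁ + 1/n₂) = 0.18 / √(1/90 + 1/180) = 1.3943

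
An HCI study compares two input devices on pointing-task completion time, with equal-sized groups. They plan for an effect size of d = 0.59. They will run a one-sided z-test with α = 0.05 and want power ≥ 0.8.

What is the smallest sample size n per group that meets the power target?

Set Φ(δ − 1.645) = 0.8; then δ − 1.645 = Φ⁻¹(0.8) = 0.842, giving δ = 2.486.
δ = d·√(n/2) ⇒ n = 2(δ/d)² = 2 × (2.486 / 0.59)² = 35.52.
Rounding up, n = 36 per group.

n = 36 per group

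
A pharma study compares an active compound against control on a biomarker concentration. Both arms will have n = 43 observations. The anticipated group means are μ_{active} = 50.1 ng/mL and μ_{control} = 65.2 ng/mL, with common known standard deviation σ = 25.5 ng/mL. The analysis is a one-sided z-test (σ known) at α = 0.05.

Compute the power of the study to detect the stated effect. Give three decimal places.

Power ≈ 0.865

Standardized effect: d = |μ_{active} − μ_{control}| / σ = |50.1 − 65.2| / 25.5 = 0.5922
Noncentrality parameter: δ = d·√(n/2) = 0.5922 × √(43/2) = 2.7457
One-sided α = 0.05 → critical value z_{0.05} = 1.645.
Power = Φ(δ − 1.645) = Φ(1.101) = 0.8645.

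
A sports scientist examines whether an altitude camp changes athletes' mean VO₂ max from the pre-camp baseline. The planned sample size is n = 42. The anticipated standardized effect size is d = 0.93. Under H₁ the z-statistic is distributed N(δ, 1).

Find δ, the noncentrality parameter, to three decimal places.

The noncentrality parameter scales effect size by the design's sample-size factor: δ = d·√n = 0.93 × √42 = 6.0271

δ ≈ 6.027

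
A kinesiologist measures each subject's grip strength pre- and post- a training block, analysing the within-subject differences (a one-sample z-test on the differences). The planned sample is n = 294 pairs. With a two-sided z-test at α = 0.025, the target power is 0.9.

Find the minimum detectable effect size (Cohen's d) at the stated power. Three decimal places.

Need Φ(δ − 2.241) = 0.9, so δ = 2.241 + 1.282 = 3.523.
(The second rejection-region term Φ(−δ − z_{α/2}) is negligible and dropped.)
δ = d·√n ⇒ d = δ/√n = 3.523/√294 = 0.2055.

d ≈ 0.205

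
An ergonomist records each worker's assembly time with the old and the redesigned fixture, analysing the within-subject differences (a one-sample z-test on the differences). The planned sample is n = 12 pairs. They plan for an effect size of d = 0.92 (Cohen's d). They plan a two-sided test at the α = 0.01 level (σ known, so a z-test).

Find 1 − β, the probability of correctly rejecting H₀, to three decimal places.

Power ≈ 0.729

Noncentrality parameter: δ = d·√n = 0.92 × √12 = 3.1870
Critical value for a two-sided test at α = 0.01: z_{α/2} = 2.576.
Power = Φ(δ − 2.576) + Φ(−δ − 2.576) = Φ(0.611) + Φ(-5.763) = 0.7294 + 0.0000 = 0.7294.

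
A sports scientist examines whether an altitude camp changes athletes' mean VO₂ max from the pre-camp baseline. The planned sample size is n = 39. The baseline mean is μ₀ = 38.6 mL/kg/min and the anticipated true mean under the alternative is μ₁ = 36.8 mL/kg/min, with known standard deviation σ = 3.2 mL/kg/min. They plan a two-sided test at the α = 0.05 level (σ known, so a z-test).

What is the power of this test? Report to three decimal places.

Standardized effect: d = |μ₁ − μ₀| / σ = |36.8 − 38.6| / 3.2 = 0.5625
Noncentrality parameter: δ = d·√n = 0.5625 × √39 = 3.5128
Critical value for a two-sided test at α = 0.05: z_{α/2} = 1.960.
Power = Φ(δ − 1.960) + Φ(−δ − 1.960) = Φ(1.553) + Φ(-5.473) = 0.9398 + 0.0000 = 0.9398.

Power ≈ 0.940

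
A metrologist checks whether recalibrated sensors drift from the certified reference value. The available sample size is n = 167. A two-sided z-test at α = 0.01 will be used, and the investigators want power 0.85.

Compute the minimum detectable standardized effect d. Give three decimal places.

d ≈ 0.280

Required noncentrality: δ = z_{0.005} + z_{0.15} = 2.576 + 1.036 = 3.612.
(Lower-tail contribution to power is negligible for δ > 0.)
δ = d·√n ⇒ d = δ/√n = 3.612/√167 = 0.2795.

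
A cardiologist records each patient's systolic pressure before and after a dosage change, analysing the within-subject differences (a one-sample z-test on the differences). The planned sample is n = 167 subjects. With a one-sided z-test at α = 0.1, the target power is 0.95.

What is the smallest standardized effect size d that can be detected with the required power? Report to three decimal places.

d ≈ 0.226

Required noncentrality: δ = z_{0.1} + z_{0.05} = 1.282 + 1.645 = 2.926.
δ = d·√n ⇒ d = δ/√n = 2.926/√167 = 0.2265.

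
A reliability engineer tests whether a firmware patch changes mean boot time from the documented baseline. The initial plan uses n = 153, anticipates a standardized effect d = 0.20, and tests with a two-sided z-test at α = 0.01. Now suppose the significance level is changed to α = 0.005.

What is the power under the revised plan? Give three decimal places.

Power ≈ 0.370

δ = d·√n = 0.20 × √153 = 2.4739 (unchanged). New critical value: z_{0.0025} = 2.807.
Revised power = Φ(δ − 2.807) + Φ(−δ − 2.807) = Φ(-0.333) + Φ(-5.281) = 0.3695 + 0.0000 = 0.3695.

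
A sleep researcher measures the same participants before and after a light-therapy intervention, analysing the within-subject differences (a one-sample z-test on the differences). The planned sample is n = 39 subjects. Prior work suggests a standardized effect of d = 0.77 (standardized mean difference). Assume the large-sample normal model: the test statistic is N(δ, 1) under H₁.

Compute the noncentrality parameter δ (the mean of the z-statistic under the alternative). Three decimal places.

The noncentrality parameter scales effect size by the design's sample-size factor: δ = d·√n = 0.77 × √39 = 4.8086

δ ≈ 4.809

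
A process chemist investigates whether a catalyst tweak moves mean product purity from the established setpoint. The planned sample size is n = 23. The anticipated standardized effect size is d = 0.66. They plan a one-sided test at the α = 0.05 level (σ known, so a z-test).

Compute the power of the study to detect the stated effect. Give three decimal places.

Power ≈ 0.936

Noncentrality parameter: δ = d·√n = 0.66 × √23 = 3.1652
One-sided α = 0.05 → critical value z_{0.05} = 1.645.
Power = Φ(δ − 1.645) = Φ(1.520) = 0.9358.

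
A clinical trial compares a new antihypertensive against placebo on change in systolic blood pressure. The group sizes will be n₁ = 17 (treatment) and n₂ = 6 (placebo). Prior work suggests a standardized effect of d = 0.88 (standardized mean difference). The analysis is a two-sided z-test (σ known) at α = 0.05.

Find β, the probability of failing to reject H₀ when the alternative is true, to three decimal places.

Noncentrality parameter: δ = d / √(1/n₁ + 1/n₂) = 0.88 / √(1/17 + 1/6) = 1.8532
Two-sided α = 0.05 → critical value z_{0.025} = 1.960.
Power = Φ(δ − 1.960) + Φ(−δ − 1.960) = Φ(-0.107) + Φ(-3.813) = 0.4575 + 0.0001 = 0.4576.
Type II error: β = 1 − power = 1 − 0.4576 = 0.5424.

β ≈ 0.542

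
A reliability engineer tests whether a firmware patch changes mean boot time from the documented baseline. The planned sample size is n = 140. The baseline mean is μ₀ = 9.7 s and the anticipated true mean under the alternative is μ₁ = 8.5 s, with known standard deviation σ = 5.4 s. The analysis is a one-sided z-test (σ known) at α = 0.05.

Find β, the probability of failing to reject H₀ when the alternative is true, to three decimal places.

Standardized effect: d = |μ₁ − μ₀| / σ = |8.5 − 9.7| / 5.4 = 0.2222
Noncentrality parameter: δ = d·√n = 0.2222 × √140 = 2.6294
Critical value for a one-sided test at α = 0.05: z_α = 1.645.
Power = P(Z > 1.645 − δ) = Φ(0.985) = 0.8376.
Type II error: β = 1 − power = 1 − 0.8376 = 0.1624.

β ≈ 0.162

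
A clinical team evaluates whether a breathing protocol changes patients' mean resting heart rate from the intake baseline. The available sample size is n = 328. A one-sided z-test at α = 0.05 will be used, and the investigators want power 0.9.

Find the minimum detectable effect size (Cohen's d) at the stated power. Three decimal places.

Need Φ(δ − 1.645) = 0.9, so δ = 1.645 + 1.282 = 2.926.
δ = d·√n ⇒ d = δ/√n = 2.926/√328 = 0.1616.

d ≈ 0.162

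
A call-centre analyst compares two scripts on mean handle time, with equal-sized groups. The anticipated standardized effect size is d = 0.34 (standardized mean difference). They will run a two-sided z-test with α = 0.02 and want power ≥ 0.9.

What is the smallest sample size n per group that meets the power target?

Set Φ(δ − 2.326) = 0.9; then δ − 2.326 = Φ⁻¹(0.9) = 1.282, giving δ = 3.608.
(Ignoring the negligible lower-tail rejection probability gives the usual closed-form inversion.)
δ = d·√(n/2) ⇒ n = 2(δ/d)² = 2 × (3.608 / 0.34)² = 225.21.
Round up to the next whole unit.

n = 226 per group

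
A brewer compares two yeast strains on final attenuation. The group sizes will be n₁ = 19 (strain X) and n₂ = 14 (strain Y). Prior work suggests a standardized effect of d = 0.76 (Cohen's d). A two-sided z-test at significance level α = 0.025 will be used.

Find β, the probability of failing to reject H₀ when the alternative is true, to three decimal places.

Noncentrality parameter: δ = d / √(1/n₁ + 1/n₂) = 0.76 / √(1/19 + 1/14) = 2.1577
Two-sided α = 0.025 → critical value z_{0.0125} = 2.241.
Power = Φ(δ − 2.241) + Φ(−δ − 2.241) = Φ(-0.084) + Φ(-4.399) = 0.4667 + 0.0000 = 0.4667.
Type II error: β = 1 − power = 1 − 0.4667 = 0.5333.

β ≈ 0.533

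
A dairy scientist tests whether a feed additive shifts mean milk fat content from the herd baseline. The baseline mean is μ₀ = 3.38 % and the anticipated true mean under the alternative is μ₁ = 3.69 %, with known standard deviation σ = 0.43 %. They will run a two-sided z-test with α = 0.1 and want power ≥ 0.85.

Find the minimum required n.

Standardized effect: d = |μ₁ − μ₀| / σ = |3.69 − 3.38| / 0.43 = 0.7209
For power 0.85 need Φ(δ − z_{0.05}) = 0.85, so δ = z_{0.05} + z_{0.15} = 1.645 + 1.036 = 2.681.
(For δ > 0 the lower-tail rejection region contributes negligibly to power, so the one-term inversion is standard.)
δ = d·√n ⇒ n = (δ/d)² = (2.681 / 0.7209)² = 13.83.
Round up to the next whole unit.

n = 14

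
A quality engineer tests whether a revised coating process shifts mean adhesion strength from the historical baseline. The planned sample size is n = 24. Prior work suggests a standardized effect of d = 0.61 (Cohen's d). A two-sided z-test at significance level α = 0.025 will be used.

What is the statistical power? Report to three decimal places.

Power ≈ 0.772

Noncentrality parameter: λ = d·√n = 0.61 × √24 = 2.9884
Critical value for a two-sided test at α = 0.025: z_{α/2} = 2.241.
Power = Φ(λ − 2.241) + Φ(−λ − 2.241) = Φ(0.747) + Φ(-5.230) = 0.7725 + 0.0000 = 0.7725.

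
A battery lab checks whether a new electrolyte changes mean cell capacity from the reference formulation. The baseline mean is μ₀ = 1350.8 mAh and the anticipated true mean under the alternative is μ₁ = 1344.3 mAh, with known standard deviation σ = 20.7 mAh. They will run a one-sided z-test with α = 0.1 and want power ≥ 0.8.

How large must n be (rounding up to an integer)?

n = 46

Standardized effect: d = |μ₁ − μ₀| / σ = |1344.3 − 1350.8| / 20.7 = 0.3140
Set Φ(δ − 1.282) = 0.8; then δ − 1.282 = Φ⁻¹(0.8) = 0.842, giving δ = 2.123.
δ = d·√n ⇒ n = (δ/d)² = (2.123 / 0.3140)² = 45.72.
Rounding up, n = 46.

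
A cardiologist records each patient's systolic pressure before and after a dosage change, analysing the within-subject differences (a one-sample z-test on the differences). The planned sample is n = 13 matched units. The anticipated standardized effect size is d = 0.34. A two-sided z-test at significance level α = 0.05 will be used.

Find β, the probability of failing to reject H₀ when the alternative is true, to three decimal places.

Noncentrality parameter: λ = d·√n = 0.34 × √13 = 1.2259
Critical value for a two-sided test at α = 0.05: z_{α/2} = 1.960.
Power = Φ(λ − 1.960) + Φ(−λ − 1.960) = Φ(-0.734) + Φ(-3.186) = 0.2315 + 0.0007 = 0.2322.
Type II error: β = 1 − power = 1 − 0.2322 = 0.7678.

β ≈ 0.768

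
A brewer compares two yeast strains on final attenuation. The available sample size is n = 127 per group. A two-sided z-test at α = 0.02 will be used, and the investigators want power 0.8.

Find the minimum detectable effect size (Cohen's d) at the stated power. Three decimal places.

Need Φ(δ − 2.326) = 0.8, so δ = 2.326 + 0.842 = 3.168.
(The second rejection-region term Φ(−δ − z_{α/2}) is negligible and dropped.)
δ = d·√(n/2) ⇒ d = δ/√(n/2) = 3.168/√(127/2) = 0.3976.

d ≈ 0.398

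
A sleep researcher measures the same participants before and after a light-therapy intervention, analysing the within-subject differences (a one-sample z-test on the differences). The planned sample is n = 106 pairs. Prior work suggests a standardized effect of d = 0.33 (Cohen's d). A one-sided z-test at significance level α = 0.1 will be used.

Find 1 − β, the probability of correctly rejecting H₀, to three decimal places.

Noncentrality parameter: δ = d·√n = 0.33 × √106 = 3.3976
One-sided α = 0.1 → critical value z_{0.1} = 1.282.
Power = Φ(δ − 1.282) = Φ(2.116) = 0.9828.

Power ≈ 0.983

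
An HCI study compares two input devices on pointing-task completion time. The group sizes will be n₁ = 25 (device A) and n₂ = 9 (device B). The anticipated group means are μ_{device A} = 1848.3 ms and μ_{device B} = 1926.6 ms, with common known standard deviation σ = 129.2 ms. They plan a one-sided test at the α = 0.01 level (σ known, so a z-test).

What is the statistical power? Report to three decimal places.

Power ≈ 0.221

Standardized effect: d = |μ_{device A} − μ_{device B}| / σ = |1848.3 − 1926.6| / 129.2 = 0.6060
Noncentrality parameter: δ = d / √(1/n₁ + 1/n₂) = 0.6060 / √(1/25 + 1/9) = 1.5590
Critical value for a one-sided test at α = 0.01: z_α = 2.326.
Power = Φ(δ − 2.326) = Φ(-0.767) = 0.2214.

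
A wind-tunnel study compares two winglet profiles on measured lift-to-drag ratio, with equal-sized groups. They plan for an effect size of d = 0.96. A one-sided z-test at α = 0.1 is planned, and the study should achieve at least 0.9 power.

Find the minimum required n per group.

n = 15 per group

For power 0.9 need Φ(δ − z_{0.1}) = 0.9, so δ = z_{0.1} + z_{0.10} = 1.282 + 1.282 = 2.563.
δ = d·√(n/2) ⇒ n = 2(δ/d)² = 2 × (2.563 / 0.96)² = 14.26.
Rounding up, n = 15 per group.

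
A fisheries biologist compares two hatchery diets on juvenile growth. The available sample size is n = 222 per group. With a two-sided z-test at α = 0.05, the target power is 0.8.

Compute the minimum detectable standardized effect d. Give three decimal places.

d ≈ 0.266

Required noncentrality: δ = z_{0.025} + z_{0.20} = 1.960 + 0.842 = 2.802.
(The second rejection-region term Φ(−δ − z_{α/2}) is negligible and dropped.)
δ = d·√(n/2) ⇒ d = δ/√(n/2) = 2.802/√(222/2) = 0.2659.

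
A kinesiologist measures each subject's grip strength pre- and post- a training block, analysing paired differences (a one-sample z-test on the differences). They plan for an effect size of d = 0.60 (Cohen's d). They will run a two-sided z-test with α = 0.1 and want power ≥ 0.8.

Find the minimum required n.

Set Φ(δ − 1.645) = 0.8; then δ − 1.645 = Φ⁻¹(0.8) = 0.842, giving δ = 2.486.
(Ignoring the negligible lower-tail rejection probability gives the usual closed-form inversion.)
δ = d·√n ⇒ n = (δ/d)² = (2.486 / 0.60)² = 17.17.
Rounding up, n = 18.

n = 18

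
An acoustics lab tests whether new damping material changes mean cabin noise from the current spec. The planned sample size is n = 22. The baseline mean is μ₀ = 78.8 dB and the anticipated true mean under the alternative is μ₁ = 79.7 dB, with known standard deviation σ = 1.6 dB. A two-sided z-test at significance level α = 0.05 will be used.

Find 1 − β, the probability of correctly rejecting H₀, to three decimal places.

Standardized effect: d = |μ₁ − μ₀| / σ = |79.7 − 78.8| / 1.6 = 0.5625
Noncentrality parameter: λ = d·√n = 0.5625 × √22 = 2.6384
Two-sided α = 0.05 → critical value z_{0.025} = 1.960.
Power = Φ(λ − 1.960) + Φ(−λ − 1.960) = Φ(0.678) + Φ(-4.598) = 0.7512 + 0.0000 = 0.7512.

Power ≈ 0.751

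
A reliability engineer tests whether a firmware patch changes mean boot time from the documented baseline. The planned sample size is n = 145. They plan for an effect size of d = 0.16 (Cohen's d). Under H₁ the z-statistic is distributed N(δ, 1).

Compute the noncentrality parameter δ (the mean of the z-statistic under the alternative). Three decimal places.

δ = d·√n = 0.16 × √145 = 1.9267

δ ≈ 1.927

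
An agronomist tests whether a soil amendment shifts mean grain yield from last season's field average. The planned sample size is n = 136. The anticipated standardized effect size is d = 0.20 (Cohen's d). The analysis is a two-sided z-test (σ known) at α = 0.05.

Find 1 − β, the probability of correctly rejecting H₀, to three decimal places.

Power ≈ 0.645

Noncentrality parameter: δ = d·√n = 0.20 × √136 = 2.3324
Critical value for a two-sided test at α = 0.05: z_{α/2} = 1.960.
Power = Φ(δ − 1.960) + Φ(−δ − 1.960) = Φ(0.372) + Φ(-4.292) = 0.6452 + 0.0000 = 0.6452.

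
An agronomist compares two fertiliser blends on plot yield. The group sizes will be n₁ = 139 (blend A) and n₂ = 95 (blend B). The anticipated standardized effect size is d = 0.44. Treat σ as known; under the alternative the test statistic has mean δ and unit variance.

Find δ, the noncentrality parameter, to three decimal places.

δ = d / √(1/n₁ + 1/n₂) = 0.44 / √(1/139 + 1/95) = 3.3053

δ ≈ 3.305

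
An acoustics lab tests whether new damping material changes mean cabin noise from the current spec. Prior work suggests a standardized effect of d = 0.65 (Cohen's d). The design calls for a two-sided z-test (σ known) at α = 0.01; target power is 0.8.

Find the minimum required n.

n = 28

For power 0.8 need Φ(δ − z_{0.005}) = 0.8, so δ = z_{0.005} + z_{0.20} = 2.576 + 0.842 = 3.417.
(For δ > 0 the lower-tail rejection region contributes negligibly to power, so the one-term inversion is standard.)
δ = d·√n ⇒ n = (δ/d)² = (3.417 / 0.65)² = 27.64.
Round up to the next whole unit.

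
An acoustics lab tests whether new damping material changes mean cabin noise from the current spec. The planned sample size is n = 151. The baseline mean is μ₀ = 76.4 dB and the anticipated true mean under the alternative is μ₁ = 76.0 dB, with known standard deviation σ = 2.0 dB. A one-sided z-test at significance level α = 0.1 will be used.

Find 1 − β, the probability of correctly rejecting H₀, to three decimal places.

Power ≈ 0.880

Standardized effect: d = |μ₁ − μ₀| / σ = |76.0 − 76.4| / 2.0 = 0.2000
Noncentrality parameter: δ = d·√n = 0.2000 × √151 = 2.4576
One-sided α = 0.1 → critical value z_{0.1} = 1.282.
Power = Φ(δ − 1.282) = Φ(1.176) = 0.8802.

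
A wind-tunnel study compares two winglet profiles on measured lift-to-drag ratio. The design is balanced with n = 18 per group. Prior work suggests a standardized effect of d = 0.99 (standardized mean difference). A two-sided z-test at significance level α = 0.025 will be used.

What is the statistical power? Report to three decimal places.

Noncentrality parameter: λ = d·√(n/2) = 0.99 × √(18/2) = 2.9700
Critical value for a two-sided test at α = 0.025: z_{α/2} = 2.241.
Power = Φ(λ − 2.241) + Φ(−λ − 2.241) = Φ(0.729) + Φ(-5.211) = 0.7669 + 0.0000 = 0.7669.

Power ≈ 0.767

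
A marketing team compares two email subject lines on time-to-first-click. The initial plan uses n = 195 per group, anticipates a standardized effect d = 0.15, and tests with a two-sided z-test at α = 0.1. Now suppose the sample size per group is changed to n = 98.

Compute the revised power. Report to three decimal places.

Power ≈ 0.279

With n = 98 per group: δ = d·√(n/2) = 0.15 × √(98/2) = 1.0500. Critical value z_{0.05} = 1.645.
Revised power = Φ(δ − 1.645) + Φ(−δ − 1.645) = Φ(-0.595) + Φ(-2.695) = 0.2760 + 0.0035 = 0.2795.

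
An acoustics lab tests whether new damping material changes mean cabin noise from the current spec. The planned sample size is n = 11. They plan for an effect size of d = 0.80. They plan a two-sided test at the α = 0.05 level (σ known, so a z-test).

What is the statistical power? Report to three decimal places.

Power ≈ 0.756

Noncentrality parameter: δ = d·√n = 0.80 × √11 = 2.6533
Two-sided α = 0.05 → critical value z_{0.025} = 1.960.
Power = Φ(δ − 1.960) + Φ(−δ − 1.960) = Φ(0.693) + Φ(-4.613) = 0.7560 + 0.0000 = 0.7560.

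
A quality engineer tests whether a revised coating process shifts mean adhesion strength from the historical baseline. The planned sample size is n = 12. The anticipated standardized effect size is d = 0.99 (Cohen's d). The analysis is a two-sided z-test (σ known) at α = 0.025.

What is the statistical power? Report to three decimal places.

Noncentrality parameter: δ = d·√n = 0.99 × √12 = 3.4295
Critical value for a two-sided test at α = 0.025: z_{α/2} = 2.241.
Power = Φ(δ − 2.241) + Φ(−δ − 2.241) = Φ(1.188) + Φ(-5.671) = 0.8826 + 0.0000 = 0.8826.

Power ≈ 0.883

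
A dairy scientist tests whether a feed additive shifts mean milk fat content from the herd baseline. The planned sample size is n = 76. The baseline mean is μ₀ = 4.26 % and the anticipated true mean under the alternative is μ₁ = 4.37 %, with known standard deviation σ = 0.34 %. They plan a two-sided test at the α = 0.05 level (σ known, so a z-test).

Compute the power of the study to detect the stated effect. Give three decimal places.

Power ≈ 0.805

Standardized effect: d = |μ₁ − μ₀| / σ = |4.37 − 4.26| / 0.34 = 0.3235
Noncentrality parameter: λ = d·√n = 0.3235 × √76 = 2.8205
Critical value for a two-sided test at α = 0.05: z_{α/2} = 1.960.
Power = Φ(λ − 1.960) + Φ(−λ − 1.960) = Φ(0.861) + Φ(-4.780) = 0.8052 + 0.0000 = 0.8052.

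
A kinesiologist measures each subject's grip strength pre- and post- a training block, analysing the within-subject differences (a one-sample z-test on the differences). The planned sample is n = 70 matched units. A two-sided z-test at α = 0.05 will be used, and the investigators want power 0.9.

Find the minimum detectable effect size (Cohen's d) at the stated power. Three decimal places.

d ≈ 0.387

Required noncentrality: δ = z_{0.025} + z_{0.10} = 1.960 + 1.282 = 3.242.
(The second rejection-region term Φ(−δ − z_{α/2}) is negligible and dropped.)
δ = d·√n ⇒ d = δ/√n = 3.242/√70 = 0.3874.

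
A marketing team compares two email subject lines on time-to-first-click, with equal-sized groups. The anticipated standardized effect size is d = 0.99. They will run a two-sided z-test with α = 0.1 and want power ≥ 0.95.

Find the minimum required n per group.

n = 23 per group

Set Φ(δ − 1.645) = 0.95; then δ − 1.645 = Φ⁻¹(0.95) = 1.645, giving δ = 3.290.
(For δ > 0 the lower-tail rejection region contributes negligibly to power, so the one-term inversion is standard.)
δ = d·√(n/2) ⇒ n = 2(δ/d)² = 2 × (3.290 / 0.99)² = 22.08.
Rounding up, n = 23 per group.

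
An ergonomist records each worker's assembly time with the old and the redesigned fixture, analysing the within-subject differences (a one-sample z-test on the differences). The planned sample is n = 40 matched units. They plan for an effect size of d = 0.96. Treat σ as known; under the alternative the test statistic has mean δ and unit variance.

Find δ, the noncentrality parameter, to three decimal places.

δ = d·√n = 0.96 × √40 = 6.0716

δ ≈ 6.072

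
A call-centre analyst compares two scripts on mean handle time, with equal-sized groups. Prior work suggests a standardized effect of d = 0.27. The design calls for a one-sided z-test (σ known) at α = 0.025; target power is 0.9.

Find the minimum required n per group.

For power 0.9 need Φ(δ − z_{0.025}) = 0.9, so δ = z_{0.025} + z_{0.10} = 1.960 + 1.282 = 3.242.
δ = d·√(n/2) ⇒ n = 2(δ/d)² = 2 × (3.242 / 0.27)² = 288.27.
Round up to the next whole unit.

n = 289 per group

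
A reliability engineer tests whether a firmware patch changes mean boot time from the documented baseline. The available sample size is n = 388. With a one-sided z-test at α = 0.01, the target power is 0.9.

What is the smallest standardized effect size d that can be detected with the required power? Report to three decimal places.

d ≈ 0.183

Need Φ(δ − 2.326) = 0.9, so δ = 2.326 + 1.282 = 3.608.
δ = d·√n ⇒ d = δ/√n = 3.608/√388 = 0.1832.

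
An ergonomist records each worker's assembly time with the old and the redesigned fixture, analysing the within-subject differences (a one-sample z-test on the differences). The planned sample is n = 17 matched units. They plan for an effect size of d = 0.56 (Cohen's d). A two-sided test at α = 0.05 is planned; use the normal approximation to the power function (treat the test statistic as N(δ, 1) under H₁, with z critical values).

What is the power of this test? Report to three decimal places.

Power ≈ 0.636

Noncentrality parameter: λ = d·√n = 0.56 × √17 = 2.3089
Two-sided α = 0.05 → critical value z_{0.025} = 1.960.
Power = Φ(λ − 1.960) + Φ(−λ − 1.960) = Φ(0.349) + Φ(-4.269) = 0.6364 + 0.0000 = 0.6365.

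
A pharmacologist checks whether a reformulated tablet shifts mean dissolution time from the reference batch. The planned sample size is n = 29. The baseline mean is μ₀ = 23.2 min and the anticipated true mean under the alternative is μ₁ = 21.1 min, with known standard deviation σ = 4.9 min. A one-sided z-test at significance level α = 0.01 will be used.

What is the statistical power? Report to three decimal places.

Power ≈ 0.493

Standardized effect: d = |μ₁ − μ₀| / σ = |21.1 − 23.2| / 4.9 = 0.4286
Noncentrality parameter: δ = d·√n = 0.4286 × √29 = 2.3079
Critical value for a one-sided test at α = 0.01: z_α = 2.326.
Power = Φ(δ − 2.326) = Φ(-0.018) = 0.4927.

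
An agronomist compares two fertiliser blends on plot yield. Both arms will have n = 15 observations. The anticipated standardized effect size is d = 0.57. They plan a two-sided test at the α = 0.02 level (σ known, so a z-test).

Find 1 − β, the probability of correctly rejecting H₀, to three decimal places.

Noncentrality parameter: δ = d·√(n/2) = 0.57 × √(15/2) = 1.5610
Two-sided α = 0.02 → critical value z_{0.01} = 2.326.
Power = Φ(δ − 2.326) + Φ(−δ − 2.326) = Φ(-0.765) + Φ(-3.887) = 0.2220 + 0.0001 = 0.2221.

Power ≈ 0.222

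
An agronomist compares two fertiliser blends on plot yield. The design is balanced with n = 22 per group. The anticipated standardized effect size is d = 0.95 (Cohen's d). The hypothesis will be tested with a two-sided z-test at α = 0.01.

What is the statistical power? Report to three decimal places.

Noncentrality parameter: δ = d·√(n/2) = 0.95 × √(22/2) = 3.1508
Two-sided α = 0.01 → critical value z_{0.005} = 2.576.
Power = Φ(δ − 2.576) + Φ(−δ − 2.576) = Φ(0.575) + Φ(-5.727) = 0.7173 + 0.0000 = 0.7173.

Power ≈ 0.717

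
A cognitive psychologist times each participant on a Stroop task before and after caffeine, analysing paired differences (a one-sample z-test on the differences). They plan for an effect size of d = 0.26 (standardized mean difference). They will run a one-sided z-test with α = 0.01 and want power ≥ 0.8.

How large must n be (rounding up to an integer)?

n = 149

For power 0.8 need Φ(δ − z_{0.01}) = 0.8, so δ = z_{0.01} + z_{0.20} = 2.326 + 0.842 = 3.168.
δ = d·√n ⇒ n = (δ/d)² = (3.168 / 0.26)² = 148.46.
Rounding up, n = 149.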